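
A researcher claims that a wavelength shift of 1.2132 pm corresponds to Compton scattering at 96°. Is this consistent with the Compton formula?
No, inconsistent

Calculate the expected shift for θ = 96°:

Δλ_expected = λ_C(1 - cos(96°))
Δλ_expected = 2.4263 × (1 - cos(96°))
Δλ_expected = 2.4263 × 1.1045
Δλ_expected = 2.6799 pm

Given shift: 1.2132 pm
Expected shift: 2.6799 pm
Difference: 1.4668 pm

The values do not match. The given shift corresponds to θ ≈ 60.0°, not 96°.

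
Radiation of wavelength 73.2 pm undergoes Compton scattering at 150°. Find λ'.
77.7276 pm

Using the Compton formula: λ' = λ + λ_C(1 − cos θ)

For θ = 150°, cos θ = -√3/2 (exact) ≈ -0.8660, so:
1 − cos 150° = 1 − (-√3/2) ≈ 1.8660

Δλ = λ_C × 1.8660 = 2.4263 × 1.8660 = 4.5276 pm

λ' = 73.2 + 4.5276 = 77.7276 pm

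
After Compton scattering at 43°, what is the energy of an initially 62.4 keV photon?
60.4180 keV

First convert energy to wavelength:
λ = hc/E, with hc ≈ 1239.842 keV·pm (i.e. 1239.842 eV·nm)

For E = 62.4 keV = 62400 eV:
λ = 1239.842 keV·pm / 62.4 keV
λ = 19.8693 pm

Calculate the Compton shift:
Δλ = λ_C(1 - cos(43°)) = 2.4263 × 0.2686
Δλ = 0.6518 pm

Final wavelength:
λ' = 19.8693 + 0.6518 = 20.5211 pm

Final energy:
E' = hc/λ' = 1239.842 / 20.5211 = 60.4180 keV

(Intermediate values are shown rounded; full precision is carried through to the final answer.)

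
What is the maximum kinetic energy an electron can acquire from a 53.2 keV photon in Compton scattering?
9.1683 keV

Maximum energy transfer occurs at θ = 180° (backscattering).

Initial photon: E₀ = 53.2 keV → λ₀ = 23.3053 pm

Maximum Compton shift (at 180°):
Δλ_max = 2λ_C = 2 × 2.4263 = 4.8526 pm

Final wavelength:
λ' = 23.3053 + 4.8526 = 28.1579 pm

Minimum photon energy (maximum energy to electron):
E'_min = hc/λ' = 44.0317 keV

Maximum electron kinetic energy:
K_max = E₀ - E'_min = 53.2000 - 44.0317 = 9.1683 keV

(Intermediate values are shown rounded; full precision is carried through to the final answer.)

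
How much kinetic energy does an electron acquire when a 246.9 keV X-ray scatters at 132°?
110.2251 keV

By energy conservation: K_e = E_initial - E_final

First find the scattered photon energy:
Initial wavelength: λ = hc/E = 5.0216 pm
Compton shift: Δλ = λ_C(1 - cos(132°)) = 4.0498 pm
Final wavelength: λ' = 5.0216 + 4.0498 = 9.0715 pm
Final photon energy: E' = hc/λ' = 136.6749 keV

Electron kinetic energy:
K_e = E - E' = 246.9000 - 136.6749 = 110.2251 keV

(Intermediate values are shown rounded; full precision is carried through to the final answer.)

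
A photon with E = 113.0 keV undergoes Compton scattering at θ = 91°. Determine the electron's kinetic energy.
20.7547 keV

By energy conservation: K_e = E_initial - E_final

First find the scattered photon energy:
Initial wavelength: λ = hc/E = 10.9721 pm
Compton shift: Δλ = λ_C(1 - cos(91°)) = 2.4687 pm
Final wavelength: λ' = 10.9721 + 2.4687 = 13.4407 pm
Final photon energy: E' = hc/λ' = 92.2453 keV

Electron kinetic energy:
K_e = E - E' = 113.0000 - 92.2453 = 20.7547 keV

(Intermediate values are shown rounded; full precision is carried through to the final answer.)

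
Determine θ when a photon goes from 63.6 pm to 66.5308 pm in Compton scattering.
102.00°

First find the wavelength shift:
Δλ = λ' - λ = 66.5308 - 63.6 = 2.9308 pm

Using Δλ = λ_C(1 - cos θ), with λ_C = h/(m_e·c) ≈ 2.42631024 pm:
cos θ = 1 - Δλ/λ_C
cos θ = 1 - 2.9308/2.42631024
cos θ = -0.207925

θ = arccos(-0.207925)
θ = 102.00°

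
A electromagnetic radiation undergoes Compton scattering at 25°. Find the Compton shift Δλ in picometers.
0.2273 pm

Using the Compton scattering formula:
Δλ = λ_C(1 - cos θ)

where λ_C = h/(m_e·c) ≈ 2.4263 pm is the Compton wavelength of an electron.

For θ = 25°:
cos(25°) = 0.9063
1 - cos(25°) = 0.0937

Δλ = 2.4263 × 0.0937
Δλ = 0.2273 pm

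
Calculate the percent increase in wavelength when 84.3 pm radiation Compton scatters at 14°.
0.0855%

Calculate the Compton shift:
Δλ = λ_C(1 - cos(14°))
Δλ = 2.4263 × (1 - cos(14°))
Δλ = 2.4263 × 0.0297
Δλ = 0.0721 pm

Percentage change:
(Δλ/λ₀) × 100 = (0.0721/84.3) × 100
= 0.0855%

(Intermediate values are shown rounded; full precision is carried through to the final answer.)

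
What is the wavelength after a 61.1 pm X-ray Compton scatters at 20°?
61.2463 pm

Using the Compton scattering formula:
λ' = λ + Δλ = λ + λ_C(1 - cos θ)

Given:
- Initial wavelength λ = 61.1 pm
- Scattering angle θ = 20°
- Compton wavelength λ_C ≈ 2.4263 pm

Calculate the shift:
Δλ = 2.4263 × (1 - cos(20°))
Δλ = 2.4263 × 0.0603
Δλ = 0.1463 pm

Final wavelength:
λ' = 61.1 + 0.1463 = 61.2463 pm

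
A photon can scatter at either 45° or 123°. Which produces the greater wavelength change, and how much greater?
123° produces the larger shift by a factor of 5.274

Calculate both shifts using Δλ = λ_C(1 - cos θ):

For θ₁ = 45°:
Δλ₁ = 2.4263 × (1 - cos(45°))
Δλ₁ = 2.4263 × 0.2929
Δλ₁ = 0.7106 pm

For θ₂ = 123°:
Δλ₂ = 2.4263 × (1 - cos(123°))
Δλ₂ = 2.4263 × 1.5446
Δλ₂ = 3.7478 pm

The 123° angle produces the larger shift.
Ratio: 3.7478/0.7106 = 5.274

(Intermediate values are shown rounded; full precision is carried through to the final answer.)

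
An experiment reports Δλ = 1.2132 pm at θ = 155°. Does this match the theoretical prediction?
No, inconsistent

Calculate the expected shift for θ = 155°:

Δλ_expected = λ_C(1 - cos(155°))
Δλ_expected = 2.4263 × (1 - cos(155°))
Δλ_expected = 2.4263 × 1.9063
Δλ_expected = 4.6253 pm

Given shift: 1.2132 pm
Expected shift: 4.6253 pm
Difference: 3.4121 pm

The values do not match. The given shift corresponds to θ ≈ 60.0°, not 155°.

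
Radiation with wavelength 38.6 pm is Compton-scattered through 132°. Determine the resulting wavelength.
42.6498 pm

Using the Compton scattering formula:
λ' = λ + Δλ = λ + λ_C(1 - cos θ)

Given:
- Initial wavelength λ = 38.6 pm
- Scattering angle θ = 132°
- Compton wavelength λ_C ≈ 2.4263 pm

Calculate the shift:
Δλ = 2.4263 × (1 - cos(132°))
Δλ = 2.4263 × 1.6691
Δλ = 4.0498 pm

Final wavelength:
λ' = 38.6 + 4.0498 = 42.6498 pm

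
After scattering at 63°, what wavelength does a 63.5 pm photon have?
64.8248 pm

Using the Compton scattering formula:
λ' = λ + Δλ = λ + λ_C(1 - cos θ)

Given:
- Initial wavelength λ = 63.5 pm
- Scattering angle θ = 63°
- Compton wavelength λ_C ≈ 2.4263 pm

Calculate the shift:
Δλ = 2.4263 × (1 - cos(63°))
Δλ = 2.4263 × 0.5460
Δλ = 1.3248 pm

Final wavelength:
λ' = 63.5 + 1.3248 = 64.8248 pm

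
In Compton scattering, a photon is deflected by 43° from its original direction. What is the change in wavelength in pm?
0.6518 pm

Using the Compton scattering formula:
Δλ = λ_C(1 - cos θ)

where λ_C = h/(m_e·c) ≈ 2.4263 pm is the Compton wavelength of an electron.

For θ = 43°:
cos(43°) = 0.7314
1 - cos(43°) = 0.2686

Δλ = 2.4263 × 0.2686
Δλ = 0.6518 pm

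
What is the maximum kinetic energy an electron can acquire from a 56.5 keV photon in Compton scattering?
10.2316 keV

Maximum energy transfer occurs at θ = 180° (backscattering).

Initial photon: E₀ = 56.5 keV → λ₀ = 21.9441 pm

Maximum Compton shift (at 180°):
Δλ_max = 2λ_C = 2 × 2.4263 = 4.8526 pm

Final wavelength:
λ' = 21.9441 + 4.8526 = 26.7967 pm

Minimum photon energy (maximum energy to electron):
E'_min = hc/λ' = 46.2684 keV

Maximum electron kinetic energy:
K_max = E₀ - E'_min = 56.5000 - 46.2684 = 10.2316 keV

(Intermediate values are shown rounded; full precision is carried through to the final answer.)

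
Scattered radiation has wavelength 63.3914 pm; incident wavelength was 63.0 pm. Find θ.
33.00°

First find the wavelength shift:
Δλ = λ' - λ = 63.3914 - 63.0 = 0.3914 pm

Using Δλ = λ_C(1 - cos θ), with λ_C = h/(m_e·c) ≈ 2.42631024 pm:
cos θ = 1 - Δλ/λ_C
cos θ = 1 - 0.3914/2.42631024
cos θ = 0.838685

θ = arccos(0.838685)
θ = 33.00°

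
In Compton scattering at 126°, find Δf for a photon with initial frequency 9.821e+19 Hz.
5.479e+19 Hz (decrease)

Convert frequency to wavelength (c = 299792458 m/s):
λ₀ = c/f₀ = 299792458/9.821e+19 = 3.0525655e-12 m = 3.0526 pm

Calculate Compton shift:
Δλ = λ_C(1 - cos(126°)) = 3.8525 pm

Final wavelength:
λ' = λ₀ + Δλ = 3.0526 + 3.8525 = 6.9050 pm

Final frequency:
f' = c/λ' = 299792458/6.9050251e-12 = 4.3416563e+19 Hz

Frequency shift (decrease):
Δf = f₀ - f' = 9.821e+19 - 4.3416563e+19 = 5.479e+19 Hz

(Intermediate values are shown rounded; full precision is carried through to the final answer.)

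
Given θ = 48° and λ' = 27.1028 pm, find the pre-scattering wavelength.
26.3000 pm

From λ' = λ + Δλ, we have λ = λ' - Δλ

First calculate the Compton shift:
Δλ = λ_C(1 - cos θ)
Δλ = 2.4263 × (1 - cos(48°))
Δλ = 2.4263 × 0.3309
Δλ = 0.8028 pm

Initial wavelength:
λ = λ' - Δλ
λ = 27.1028 - 0.8028
λ = 26.3000 pm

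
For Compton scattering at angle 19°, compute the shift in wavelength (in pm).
0.1322 pm

Using the Compton scattering formula:
Δλ = λ_C(1 - cos θ)

where λ_C = h/(m_e·c) ≈ 2.4263 pm is the Compton wavelength of an electron.

For θ = 19°:
cos(19°) = 0.9455
1 - cos(19°) = 0.0545

Δλ = 2.4263 × 0.0545
Δλ = 0.1322 pm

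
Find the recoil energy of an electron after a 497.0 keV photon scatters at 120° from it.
294.8777 keV

By energy conservation: K_e = E_initial - E_final

First find the scattered photon energy:
Initial wavelength: λ = hc/E = 2.4947 pm
Compton shift: Δλ = λ_C(1 - cos(120°)) = 3.6395 pm
Final wavelength: λ' = 2.4947 + 3.6395 = 6.1341 pm
Final photon energy: E' = hc/λ' = 202.1223 keV

Electron kinetic energy:
K_e = E - E' = 497.0000 - 202.1223 = 294.8777 keV

(Intermediate values are shown rounded; full precision is carried through to the final answer.)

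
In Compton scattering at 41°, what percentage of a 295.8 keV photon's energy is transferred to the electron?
0.1243 (or 12.43%)

Calculate initial and final photon energies:

Initial: E₀ = 295.8 keV → λ₀ = 4.1915 pm
Compton shift: Δλ = 0.5952 pm
Final wavelength: λ' = 4.7866 pm
Final energy: E' = 259.0215 keV

Fractional energy loss:
(E₀ - E')/E₀ = (295.8000 - 259.0215)/295.8000
= 36.7785/295.8000
= 0.1243
= 12.43%

(Intermediate values are shown rounded; full precision is carried through to the final answer.)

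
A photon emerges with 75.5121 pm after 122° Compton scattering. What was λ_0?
71.8000 pm

From λ' = λ + Δλ, we have λ = λ' - Δλ

First calculate the Compton shift:
Δλ = λ_C(1 - cos θ)
Δλ = 2.4263 × (1 - cos(122°))
Δλ = 2.4263 × 1.5299
Δλ = 3.7121 pm

Initial wavelength:
λ = λ' - Δλ
λ = 75.5121 - 3.7121
λ = 71.8000 pm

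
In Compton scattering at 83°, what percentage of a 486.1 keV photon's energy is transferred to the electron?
0.4551 (or 45.51%)

Calculate initial and final photon energies:

Initial: E₀ = 486.1 keV → λ₀ = 2.5506 pm
Compton shift: Δλ = 2.1306 pm
Final wavelength: λ' = 4.6812 pm
Final energy: E' = 264.8551 keV

Fractional energy loss:
(E₀ - E')/E₀ = (486.1000 - 264.8551)/486.1000
= 221.2449/486.1000
= 0.4551
= 45.51%

(Intermediate values are shown rounded; full precision is carried through to the final answer.)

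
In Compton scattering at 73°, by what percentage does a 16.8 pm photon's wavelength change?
10.2198%

Calculate the Compton shift:
Δλ = λ_C(1 - cos(73°))
Δλ = 2.4263 × (1 - cos(73°))
Δλ = 2.4263 × 0.7076
Δλ = 1.7169 pm

Percentage change:
(Δλ/λ₀) × 100 = (1.7169/16.8) × 100
= 10.2198%

(Intermediate values are shown rounded; full precision is carried through to the final answer.)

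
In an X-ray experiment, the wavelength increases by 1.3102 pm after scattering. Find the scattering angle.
62.61°

From the Compton formula Δλ = λ_C(1 - cos θ), we can solve for θ:

cos θ = 1 - Δλ/λ_C

Given:
- Δλ = 1.3102 pm
- λ_C = h/(m_e·c) ≈ 2.42631024 pm

cos θ = 1 - 1.3102/2.42631024
cos θ = 1 - 0.539997
cos θ = 0.460003

θ = arccos(0.460003)
θ = 62.61°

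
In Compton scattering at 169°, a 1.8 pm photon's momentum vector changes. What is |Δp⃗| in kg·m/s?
4.6694e-22 kg·m/s

Photon momentum magnitude is p = h/λ.

Initial momentum:
p₀ = h/λ = 6.6261e-34/1.8000e-12 = 3.6812e-22 kg·m/s

After scattering:
λ' = λ + Δλ = 1.8 + 4.8080 = 6.6080 pm
p' = h/λ' = 6.6261e-34/6.6080e-12 = 1.0027e-22 kg·m/s

Momentum is a vector; the scattered photon's direction makes angle θ = 169° with the incident direction. The magnitude of the vector change Δp⃗ = p⃗₀ − p⃗' is found from the law of cosines:
|Δp⃗|² = p₀² + p'² − 2p₀p'cos θ
|Δp⃗|² = (3.6812e-22)² + (1.0027e-22)² − 2·3.6812e-22·1.0027e-22·cos(169°)
|Δp⃗| = 4.6694e-22 kg·m/s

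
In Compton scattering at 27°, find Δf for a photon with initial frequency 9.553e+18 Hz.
7.983e+16 Hz (decrease)

Convert frequency to wavelength (c = 299792458 m/s):
λ₀ = c/f₀ = 299792458/9.553e+18 = 3.1382022e-11 m = 31.3820 pm

Calculate Compton shift:
Δλ = λ_C(1 - cos(27°)) = 0.2645 pm

Final wavelength:
λ' = λ₀ + Δλ = 31.3820 + 0.2645 = 31.6465 pm

Final frequency:
f' = c/λ' = 299792458/3.1646474e-11 = 9.4731709e+18 Hz

Frequency shift (decrease):
Δf = f₀ - f' = 9.553e+18 - 9.4731709e+18 = 7.983e+16 Hz

(Intermediate values are shown rounded; full precision is carried through to the final answer.)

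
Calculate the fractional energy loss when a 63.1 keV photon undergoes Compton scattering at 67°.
0.0700 (or 7.00%)

Calculate initial and final photon energies:

Initial: E₀ = 63.1 keV → λ₀ = 19.6488 pm
Compton shift: Δλ = 1.4783 pm
Final wavelength: λ' = 21.1271 pm
Final energy: E' = 58.6849 keV

Fractional energy loss:
(E₀ - E')/E₀ = (63.1000 - 58.6849)/63.1000
= 4.4151/63.1000
= 0.0700
= 7.00%

(Intermediate values are shown rounded; full precision is carried through to the final answer.)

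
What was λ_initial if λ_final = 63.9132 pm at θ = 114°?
60.5000 pm

From λ' = λ + Δλ, we have λ = λ' - Δλ

First calculate the Compton shift:
Δλ = λ_C(1 - cos θ)
Δλ = 2.4263 × (1 - cos(114°))
Δλ = 2.4263 × 1.4067
Δλ = 3.4132 pm

Initial wavelength:
λ = λ' - Δλ
λ = 63.9132 - 3.4132
λ = 60.5000 pm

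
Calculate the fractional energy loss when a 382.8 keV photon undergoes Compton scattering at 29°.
0.0859 (or 8.59%)

Calculate initial and final photon energies:

Initial: E₀ = 382.8 keV → λ₀ = 3.2389 pm
Compton shift: Δλ = 0.3042 pm
Final wavelength: λ' = 3.5431 pm
Final energy: E' = 349.9326 keV

Fractional energy loss:
(E₀ - E')/E₀ = (382.8000 - 349.9326)/382.8000
= 32.8674/382.8000
= 0.0859
= 8.59%

(Intermediate values are shown rounded; full precision is carried through to the final answer.)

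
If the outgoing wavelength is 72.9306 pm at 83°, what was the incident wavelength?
70.8000 pm

From λ' = λ + Δλ, we have λ = λ' - Δλ

First calculate the Compton shift:
Δλ = λ_C(1 - cos θ)
Δλ = 2.4263 × (1 - cos(83°))
Δλ = 2.4263 × 0.8781
Δλ = 2.1306 pm

Initial wavelength:
λ = λ' - Δλ
λ = 72.9306 - 2.1306
λ = 70.8000 pm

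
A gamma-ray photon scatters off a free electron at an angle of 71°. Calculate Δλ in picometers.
1.6364 pm

Using the Compton scattering formula:
Δλ = λ_C(1 - cos θ)

where λ_C = h/(m_e·c) ≈ 2.4263 pm is the Compton wavelength of an electron.

For θ = 71°:
cos(71°) = 0.3256
1 - cos(71°) = 0.6744

Δλ = 2.4263 × 0.6744
Δλ = 1.6364 pm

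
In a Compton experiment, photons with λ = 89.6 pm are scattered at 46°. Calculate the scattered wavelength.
90.3409 pm

Using the Compton scattering formula:
λ' = λ + Δλ = λ + λ_C(1 - cos θ)

Given:
- Initial wavelength λ = 89.6 pm
- Scattering angle θ = 46°
- Compton wavelength λ_C ≈ 2.4263 pm

Calculate the shift:
Δλ = 2.4263 × (1 - cos(46°))
Δλ = 2.4263 × 0.3053
Δλ = 0.7409 pm

Final wavelength:
λ' = 89.6 + 0.7409 = 90.3409 pm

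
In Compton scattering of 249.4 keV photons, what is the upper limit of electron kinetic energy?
123.1936 keV

Maximum energy transfer occurs at θ = 180° (backscattering).

Initial photon: E₀ = 249.4 keV → λ₀ = 4.9713 pm

Maximum Compton shift (at 180°):
Δλ_max = 2λ_C = 2 × 2.4263 = 4.8526 pm

Final wavelength:
λ' = 4.9713 + 4.8526 = 9.8239 pm

Minimum photon energy (maximum energy to electron):
E'_min = hc/λ' = 126.2064 keV

Maximum electron kinetic energy:
K_max = E₀ - E'_min = 249.4000 - 126.2064 = 123.1936 keV

(Intermediate values are shown rounded; full precision is carried through to the final answer.)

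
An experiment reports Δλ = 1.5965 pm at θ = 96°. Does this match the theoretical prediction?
No, inconsistent

Calculate the expected shift for θ = 96°:

Δλ_expected = λ_C(1 - cos(96°))
Δλ_expected = 2.4263 × (1 - cos(96°))
Δλ_expected = 2.4263 × 1.1045
Δλ_expected = 2.6799 pm

Given shift: 1.5965 pm
Expected shift: 2.6799 pm
Difference: 1.0835 pm

The values do not match. The given shift corresponds to θ ≈ 70.0°, not 96°.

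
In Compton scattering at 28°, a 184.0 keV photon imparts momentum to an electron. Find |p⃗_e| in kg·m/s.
4.6776e-23 kg·m/s

The electron is initially at rest, so by conservation of momentum:
p⃗_e = p⃗₀ − p⃗'  (incident photon momentum minus scattered photon momentum)

Photon momentum magnitudes (p = h/λ = E/c):
λ₀ = hc/E₀ = 6.7383 pm → p₀ = h/λ₀ = 9.8335e-23 kg·m/s
Δλ = λ_C(1 − cos 28°) = 0.2840 pm
λ' = 7.0223 pm → p' = h/λ' = 9.4358e-23 kg·m/s

The scattered photon makes angle θ = 28° with the incident direction, so by the law of cosines:
|p⃗_e|² = p₀² + p'² − 2p₀p'cos θ
|p⃗_e|² = (9.8335e-23)² + (9.4358e-23)² − 2·9.8335e-23·9.4358e-23·cos(28°)
|p⃗_e| = 4.6776e-23 kg·m/s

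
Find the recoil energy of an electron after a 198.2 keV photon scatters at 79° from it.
47.3467 keV

By energy conservation: K_e = E_initial - E_final

First find the scattered photon energy:
Initial wavelength: λ = hc/E = 6.2555 pm
Compton shift: Δλ = λ_C(1 - cos(79°)) = 1.9633 pm
Final wavelength: λ' = 6.2555 + 1.9633 = 8.2189 pm
Final photon energy: E' = hc/λ' = 150.8533 keV

Electron kinetic energy:
K_e = E - E' = 198.2000 - 150.8533 = 47.3467 keV

(Intermediate values are shown rounded; full precision is carried through to the final answer.)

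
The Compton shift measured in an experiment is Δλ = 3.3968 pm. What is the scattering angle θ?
113.58°

From the Compton formula Δλ = λ_C(1 - cos θ), we can solve for θ:

cos θ = 1 - Δλ/λ_C

Given:
- Δλ = 3.3968 pm
- λ_C = h/(m_e·c) ≈ 2.42631024 pm

cos θ = 1 - 3.3968/2.42631024
cos θ = 1 - 1.399986
cos θ = -0.399986

θ = arccos(-0.399986)
θ = 113.58°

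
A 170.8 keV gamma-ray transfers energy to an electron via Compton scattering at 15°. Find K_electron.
1.9234 keV

By energy conservation: K_e = E_initial - E_final

First find the scattered photon energy:
Initial wavelength: λ = hc/E = 7.2590 pm
Compton shift: Δλ = λ_C(1 - cos(15°)) = 0.0827 pm
Final wavelength: λ' = 7.2590 + 0.0827 = 7.3417 pm
Final photon energy: E' = hc/λ' = 168.8766 keV

Electron kinetic energy:
K_e = E - E' = 170.8000 - 168.8766 = 1.9234 keV

(Intermediate values are shown rounded; full precision is carried through to the final answer.)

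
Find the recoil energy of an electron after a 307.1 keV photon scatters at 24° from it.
15.1680 keV

By energy conservation: K_e = E_initial - E_final

First find the scattered photon energy:
Initial wavelength: λ = hc/E = 4.0373 pm
Compton shift: Δλ = λ_C(1 - cos(24°)) = 0.2098 pm
Final wavelength: λ' = 4.0373 + 0.2098 = 4.2470 pm
Final photon energy: E' = hc/λ' = 291.9320 keV

Electron kinetic energy:
K_e = E - E' = 307.1000 - 291.9320 = 15.1680 keV

(Intermediate values are shown rounded; full precision is carried through to the final answer.)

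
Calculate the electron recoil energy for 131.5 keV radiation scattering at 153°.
43.0449 keV

By energy conservation: K_e = E_initial - E_final

First find the scattered photon energy:
Initial wavelength: λ = hc/E = 9.4285 pm
Compton shift: Δλ = λ_C(1 - cos(153°)) = 4.5882 pm
Final wavelength: λ' = 9.4285 + 4.5882 = 14.0166 pm
Final photon energy: E' = hc/λ' = 88.4551 keV

Electron kinetic energy:
K_e = E - E' = 131.5000 - 88.4551 = 43.0449 keV

(Intermediate values are shown rounded; full precision is carried through to the final answer.)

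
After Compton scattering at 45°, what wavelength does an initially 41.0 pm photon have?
41.7106 pm

Using the Compton formula: λ' = λ + λ_C(1 − cos θ)

For θ = 45°, cos θ = √2/2 (exact) ≈ 0.7071, so:
1 − cos 45° = 1 − (√2/2) ≈ 0.2929

Δλ = λ_C × 0.2929 = 2.4263 × 0.2929 = 0.7106 pm

λ' = 41.0 + 0.7106 = 41.7106 pm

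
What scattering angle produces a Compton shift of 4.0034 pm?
130.54°

From the Compton formula Δλ = λ_C(1 - cos θ), we can solve for θ:

cos θ = 1 - Δλ/λ_C

Given:
- Δλ = 4.0034 pm
- λ_C = h/(m_e·c) ≈ 2.42631024 pm

cos θ = 1 - 4.0034/2.42631024
cos θ = 1 - 1.649995
cos θ = -0.649995

θ = arccos(-0.649995)
θ = 130.54°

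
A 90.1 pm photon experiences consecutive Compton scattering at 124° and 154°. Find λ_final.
98.4901 pm

Apply Compton shift twice:

First scattering at θ₁ = 124°:
Δλ₁ = λ_C(1 - cos(124°))
Δλ₁ = 2.4263 × 1.5592
Δλ₁ = 3.7831 pm

After first scattering:
λ₁ = 90.1 + 3.7831 = 93.8831 pm

Second scattering at θ₂ = 154°:
Δλ₂ = λ_C(1 - cos(154°))
Δλ₂ = 2.4263 × 1.8988
Δλ₂ = 4.6071 pm

Final wavelength:
λ₂ = 93.8831 + 4.6071 = 98.4901 pm

Total shift: Δλ_total = 3.7831 + 4.6071 = 8.3901 pm

(Intermediate values are shown rounded; full precision is carried through to the final answer.)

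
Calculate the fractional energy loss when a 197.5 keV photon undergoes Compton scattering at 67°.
0.1906 (or 19.06%)

Calculate initial and final photon energies:

Initial: E₀ = 197.5 keV → λ₀ = 6.2777 pm
Compton shift: Δλ = 1.4783 pm
Final wavelength: λ' = 7.7560 pm
Final energy: E' = 159.8568 keV

Fractional energy loss:
(E₀ - E')/E₀ = (197.5000 - 159.8568)/197.5000
= 37.6432/197.5000
= 0.1906
= 19.06%

(Intermediate values are shown rounded; full precision is carried through to the final answer.)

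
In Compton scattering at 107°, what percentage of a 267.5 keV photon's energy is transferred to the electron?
0.4035 (or 40.35%)

Calculate initial and final photon energies:

Initial: E₀ = 267.5 keV → λ₀ = 4.6349 pm
Compton shift: Δλ = 3.1357 pm
Final wavelength: λ' = 7.7706 pm
Final energy: E' = 159.5551 keV

Fractional energy loss:
(E₀ - E')/E₀ = (267.5000 - 159.5551)/267.5000
= 107.9449/267.5000
= 0.4035
= 40.35%

(Intermediate values are shown rounded; full precision is carried through to the final answer.)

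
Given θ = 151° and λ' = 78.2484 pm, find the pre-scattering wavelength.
73.7000 pm

From λ' = λ + Δλ, we have λ = λ' - Δλ

First calculate the Compton shift:
Δλ = λ_C(1 - cos θ)
Δλ = 2.4263 × (1 - cos(151°))
Δλ = 2.4263 × 1.8746
Δλ = 4.5484 pm

Initial wavelength:
λ = λ' - Δλ
λ = 78.2484 - 4.5484
λ = 73.7000 pm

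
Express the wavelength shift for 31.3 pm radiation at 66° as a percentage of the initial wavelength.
4.5989%

Calculate the Compton shift:
Δλ = λ_C(1 - cos(66°))
Δλ = 2.4263 × (1 - cos(66°))
Δλ = 2.4263 × 0.5933
Δλ = 1.4394 pm

Percentage change:
(Δλ/λ₀) × 100 = (1.4394/31.3) × 100
= 4.5989%

(Intermediate values are shown rounded; full precision is carried through to the final answer.)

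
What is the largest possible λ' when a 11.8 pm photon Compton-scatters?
16.6526 pm (at θ = 180°)

The Compton shift is Δλ = λ_C(1 − cos θ).

Since cos θ ranges from −1 to 1, the factor (1 − cos θ) ranges from 0 to 2; the maximum shift occurs at θ = 180° (backscattering):
Δλ_max = 2λ_C = 2 × 2.4263 pm = 4.8526 pm

Maximum scattered wavelength:
λ'_max = λ₀ + Δλ_max = 11.8 + 4.8526 = 16.6526 pm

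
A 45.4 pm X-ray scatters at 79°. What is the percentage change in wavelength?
4.3246%

Calculate the Compton shift:
Δλ = λ_C(1 - cos(79°))
Δλ = 2.4263 × (1 - cos(79°))
Δλ = 2.4263 × 0.8092
Δλ = 1.9633 pm

Percentage change:
(Δλ/λ₀) × 100 = (1.9633/45.4) × 100
= 4.3246%

(Intermediate values are shown rounded; full precision is carried through to the final answer.)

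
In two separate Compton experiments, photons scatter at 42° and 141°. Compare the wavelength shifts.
141° produces the larger shift by a factor of 6.919

Calculate both shifts using Δλ = λ_C(1 - cos θ):

For θ₁ = 42°:
Δλ₁ = 2.4263 × (1 - cos(42°))
Δλ₁ = 2.4263 × 0.2569
Δλ₁ = 0.6232 pm

For θ₂ = 141°:
Δλ₂ = 2.4263 × (1 - cos(141°))
Δλ₂ = 2.4263 × 1.7771
Δλ₂ = 4.3119 pm

The 141° angle produces the larger shift.
Ratio: 4.3119/0.6232 = 6.919

(Intermediate values are shown rounded; full precision is carried through to the final answer.)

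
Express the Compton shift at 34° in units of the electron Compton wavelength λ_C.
0.1710 λ_C

The Compton shift formula is:
Δλ = λ_C(1 - cos θ)

Dividing both sides by λ_C:
Δλ/λ_C = 1 - cos θ

For θ = 34°:
Δλ/λ_C = 1 - cos(34°)
Δλ/λ_C = 1 - 0.8290
Δλ/λ_C = 0.1710

This means the shift is 0.1710 × λ_C = 0.4148 pm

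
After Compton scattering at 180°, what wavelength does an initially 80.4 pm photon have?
85.2526 pm

Using the Compton formula: λ' = λ + λ_C(1 − cos θ)

For θ = 180°, cos θ = -1 (exact) = -1.0000, so:
1 − cos 180° = 1 − (-1) = 2.0000

Δλ = λ_C × 2.0000 = 2.4263 × 2.0000 = 4.8526 pm

λ' = 80.4 + 4.8526 = 85.2526 pm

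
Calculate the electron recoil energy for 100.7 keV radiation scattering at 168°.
28.2448 keV

By energy conservation: K_e = E_initial - E_final

First find the scattered photon energy:
Initial wavelength: λ = hc/E = 12.3122 pm
Compton shift: Δλ = λ_C(1 - cos(168°)) = 4.7996 pm
Final wavelength: λ' = 12.3122 + 4.7996 = 17.1118 pm
Final photon energy: E' = hc/λ' = 72.4552 keV

Electron kinetic energy:
K_e = E - E' = 100.7000 - 72.4552 = 28.2448 keV

(Intermediate values are shown rounded; full precision is carried through to the final answer.)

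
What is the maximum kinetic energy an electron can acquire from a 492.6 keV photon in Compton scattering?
324.3616 keV

Maximum energy transfer occurs at θ = 180° (backscattering).

Initial photon: E₀ = 492.6 keV → λ₀ = 2.5169 pm

Maximum Compton shift (at 180°):
Δλ_max = 2λ_C = 2 × 2.4263 = 4.8526 pm

Final wavelength:
λ' = 2.5169 + 4.8526 = 7.3696 pm

Minimum photon energy (maximum energy to electron):
E'_min = hc/λ' = 168.2384 keV

Maximum electron kinetic energy:
K_max = E₀ - E'_min = 492.6000 - 168.2384 = 324.3616 keV

(Intermediate values are shown rounded; full precision is carried through to the final answer.)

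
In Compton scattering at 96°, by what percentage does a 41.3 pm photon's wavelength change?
6.4889%

Calculate the Compton shift:
Δλ = λ_C(1 - cos(96°))
Δλ = 2.4263 × (1 - cos(96°))
Δλ = 2.4263 × 1.1045
Δλ = 2.6799 pm

Percentage change:
(Δλ/λ₀) × 100 = (2.6799/41.3) × 100
= 6.4889%

(Intermediate values are shown rounded; full precision is carried through to the final answer.)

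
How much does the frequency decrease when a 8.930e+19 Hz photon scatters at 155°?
5.174e+19 Hz (decrease)

Convert frequency to wavelength (c = 299792458 m/s):
λ₀ = c/f₀ = 299792458/8.930e+19 = 3.3571384e-12 m = 3.3571 pm

Calculate Compton shift:
Δλ = λ_C(1 - cos(155°)) = 4.6253 pm

Final wavelength:
λ' = λ₀ + Δλ = 3.3571 + 4.6253 = 7.9824 pm

Final frequency:
f' = c/λ' = 299792458/7.9824325e-12 = 3.7556529e+19 Hz

Frequency shift (decrease):
Δf = f₀ - f' = 8.930e+19 - 3.7556529e+19 = 5.174e+19 Hz

(Intermediate values are shown rounded; full precision is carried through to the final answer.)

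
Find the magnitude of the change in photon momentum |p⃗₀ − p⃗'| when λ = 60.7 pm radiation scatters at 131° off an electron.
1.9252e-23 kg·m/s

Photon momentum magnitude is p = h/λ.

Initial momentum:
p₀ = h/λ = 6.6261e-34/6.0700e-11 = 1.0916e-23 kg·m/s

After scattering:
λ' = λ + Δλ = 60.7 + 4.0181 = 64.7181 pm
p' = h/λ' = 6.6261e-34/6.4718e-11 = 1.0238e-23 kg·m/s

Momentum is a vector; the scattered photon's direction makes angle θ = 131° with the incident direction. The magnitude of the vector change Δp⃗ = p⃗₀ − p⃗' is found from the law of cosines:
|Δp⃗|² = p₀² + p'² − 2p₀p'cos θ
|Δp⃗|² = (1.0916e-23)² + (1.0238e-23)² − 2·1.0916e-23·1.0238e-23·cos(131°)
|Δp⃗| = 1.9252e-23 kg·m/s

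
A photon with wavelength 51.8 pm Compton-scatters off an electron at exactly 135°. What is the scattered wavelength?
55.9420 pm

Using the Compton formula: λ' = λ + λ_C(1 − cos θ)

For θ = 135°, cos θ = -√2/2 (exact) ≈ -0.7071, so:
1 − cos 135° = 1 − (-√2/2) ≈ 1.7071

Δλ = λ_C × 1.7071 = 2.4263 × 1.7071 = 4.1420 pm

λ' = 51.8 + 4.1420 = 55.9420 pm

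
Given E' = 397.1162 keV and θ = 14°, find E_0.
406.5000 keV

Convert final energy to wavelength (hc ≈ 1239.842 keV·pm):
λ' = hc/E' = 1239.842 / 397.1162 = 3.1221 pm

Calculate the Compton shift:
Δλ = λ_C(1 - cos(14°))
Δλ = 2.4263 × (1 - cos(14°))
Δλ = 0.0721 pm

Initial wavelength:
λ = λ' - Δλ = 3.1221 - 0.0721 = 3.0500 pm

Initial energy:
E = hc/λ = 1239.842 / 3.0500 = 406.5000 keV

(Intermediate values are shown rounded; full precision is carried through to the final answer.)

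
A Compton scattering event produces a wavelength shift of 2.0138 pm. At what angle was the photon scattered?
80.21°

From the Compton formula Δλ = λ_C(1 - cos θ), we can solve for θ:

cos θ = 1 - Δλ/λ_C

Given:
- Δλ = 2.0138 pm
- λ_C = h/(m_e·c) ≈ 2.42631024 pm

cos θ = 1 - 2.0138/2.42631024
cos θ = 1 - 0.829985
cos θ = 0.170015

θ = arccos(0.170015)
θ = 80.21°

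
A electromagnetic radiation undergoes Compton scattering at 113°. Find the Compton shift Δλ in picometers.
3.3743 pm

Using the Compton scattering formula:
Δλ = λ_C(1 - cos θ)

where λ_C = h/(m_e·c) ≈ 2.4263 pm is the Compton wavelength of an electron.

For θ = 113°:
cos(113°) = -0.3907
1 - cos(113°) = 1.3907

Δλ = 2.4263 × 1.3907
Δλ = 3.3743 pm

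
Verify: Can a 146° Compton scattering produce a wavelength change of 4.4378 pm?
Yes, consistent

Calculate the expected shift for θ = 146°:

Δλ_expected = λ_C(1 - cos(146°))
Δλ_expected = 2.4263 × (1 - cos(146°))
Δλ_expected = 2.4263 × 1.8290
Δλ_expected = 4.4378 pm

Given shift: 4.4378 pm
Expected shift: 4.4378 pm
Difference: 0.0000 pm

The values match. This is consistent with Compton scattering at the stated angle.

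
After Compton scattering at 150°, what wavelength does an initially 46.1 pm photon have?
50.6276 pm

Using the Compton formula: λ' = λ + λ_C(1 − cos θ)

For θ = 150°, cos θ = -√3/2 (exact) ≈ -0.8660, so:
1 − cos 150° = 1 − (-√3/2) ≈ 1.8660

Δλ = λ_C × 1.8660 = 2.4263 × 1.8660 = 4.5276 pm

λ' = 46.1 + 4.5276 = 50.6276 pm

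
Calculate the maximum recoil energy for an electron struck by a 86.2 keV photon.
21.7455 keV

Maximum energy transfer occurs at θ = 180° (backscattering).

Initial photon: E₀ = 86.2 keV → λ₀ = 14.3833 pm

Maximum Compton shift (at 180°):
Δλ_max = 2λ_C = 2 × 2.4263 = 4.8526 pm

Final wavelength:
λ' = 14.3833 + 4.8526 = 19.2359 pm

Minimum photon energy (maximum energy to electron):
E'_min = hc/λ' = 64.4545 keV

Maximum electron kinetic energy:
K_max = E₀ - E'_min = 86.2000 - 64.4545 = 21.7455 keV

(Intermediate values are shown rounded; full precision is carried through to the final answer.)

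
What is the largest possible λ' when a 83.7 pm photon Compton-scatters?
88.5526 pm (at θ = 180°)

The Compton shift is Δλ = λ_C(1 − cos θ).

Since cos θ ranges from −1 to 1, the factor (1 − cos θ) ranges from 0 to 2; the maximum shift occurs at θ = 180° (backscattering):
Δλ_max = 2λ_C = 2 × 2.4263 pm = 4.8526 pm

Maximum scattered wavelength:
λ'_max = λ₀ + Δλ_max = 83.7 + 4.8526 = 88.5526 pm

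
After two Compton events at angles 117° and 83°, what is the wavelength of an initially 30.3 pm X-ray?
35.9584 pm

Apply Compton shift twice:

First scattering at θ₁ = 117°:
Δλ₁ = λ_C(1 - cos(117°))
Δλ₁ = 2.4263 × 1.4540
Δλ₁ = 3.5278 pm

After first scattering:
λ₁ = 30.3 + 3.5278 = 33.8278 pm

Second scattering at θ₂ = 83°:
Δλ₂ = λ_C(1 - cos(83°))
Δλ₂ = 2.4263 × 0.8781
Δλ₂ = 2.1306 pm

Final wavelength:
λ₂ = 33.8278 + 2.1306 = 35.9584 pm

Total shift: Δλ_total = 3.5278 + 2.1306 = 5.6584 pm

(Intermediate values are shown rounded; full precision is carried through to the final answer.)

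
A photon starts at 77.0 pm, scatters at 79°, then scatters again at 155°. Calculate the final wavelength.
83.5886 pm

Apply Compton shift twice:

First scattering at θ₁ = 79°:
Δλ₁ = λ_C(1 - cos(79°))
Δλ₁ = 2.4263 × 0.8092
Δλ₁ = 1.9633 pm

After first scattering:
λ₁ = 77.0 + 1.9633 = 78.9633 pm

Second scattering at θ₂ = 155°:
Δλ₂ = λ_C(1 - cos(155°))
Δλ₂ = 2.4263 × 1.9063
Δλ₂ = 4.6253 pm

Final wavelength:
λ₂ = 78.9633 + 4.6253 = 83.5886 pm

Total shift: Δλ_total = 1.9633 + 4.6253 = 6.5886 pm

(Intermediate values are shown rounded; full precision is carried through to the final answer.)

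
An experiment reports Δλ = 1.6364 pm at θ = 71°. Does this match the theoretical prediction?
Yes, consistent

Calculate the expected shift for θ = 71°:

Δλ_expected = λ_C(1 - cos(71°))
Δλ_expected = 2.4263 × (1 - cos(71°))
Δλ_expected = 2.4263 × 0.6744
Δλ_expected = 1.6364 pm

Given shift: 1.6364 pm
Expected shift: 1.6364 pm
Difference: 0.0000 pm

The values match. This is consistent with Compton scattering at the stated angle.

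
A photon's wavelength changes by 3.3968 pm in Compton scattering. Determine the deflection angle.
113.58°

From the Compton formula Δλ = λ_C(1 - cos θ), we can solve for θ:

cos θ = 1 - Δλ/λ_C

Given:
- Δλ = 3.3968 pm
- λ_C = h/(m_e·c) ≈ 2.42631024 pm

cos θ = 1 - 3.3968/2.42631024
cos θ = 1 - 1.399986
cos θ = -0.399986

θ = arccos(-0.399986)
θ = 113.58°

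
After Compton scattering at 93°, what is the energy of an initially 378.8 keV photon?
212.7983 keV

First convert energy to wavelength:
λ = hc/E, with hc ≈ 1239.842 keV·pm (i.e. 1239.842 eV·nm)

For E = 378.8 keV = 378800 eV:
λ = 1239.842 keV·pm / 378.8 keV
λ = 3.2731 pm

Calculate the Compton shift:
Δλ = λ_C(1 - cos(93°)) = 2.4263 × 1.0523
Δλ = 2.5533 pm

Final wavelength:
λ' = 3.2731 + 2.5533 = 5.8264 pm

Final energy:
E' = hc/λ' = 1239.842 / 5.8264 = 212.7983 keV

(Intermediate values are shown rounded; full precision is carried through to the final answer.)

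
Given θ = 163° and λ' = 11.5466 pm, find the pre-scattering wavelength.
6.8000 pm

From λ' = λ + Δλ, we have λ = λ' - Δλ

First calculate the Compton shift:
Δλ = λ_C(1 - cos θ)
Δλ = 2.4263 × (1 - cos(163°))
Δλ = 2.4263 × 1.9563
Δλ = 4.7466 pm

Initial wavelength:
λ = λ' - Δλ
λ = 11.5466 - 4.7466
λ = 6.8000 pm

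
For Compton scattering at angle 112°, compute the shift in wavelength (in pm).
3.3352 pm

Using the Compton scattering formula:
Δλ = λ_C(1 - cos θ)

where λ_C = h/(m_e·c) ≈ 2.4263 pm is the Compton wavelength of an electron.

For θ = 112°:
cos(112°) = -0.3746
1 - cos(112°) = 1.3746

Δλ = 2.4263 × 1.3746
Δλ = 3.3352 pm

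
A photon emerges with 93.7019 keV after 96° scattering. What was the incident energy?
117.5001 keV

Convert final energy to wavelength (hc ≈ 1239.842 keV·pm):
λ' = hc/E' = 1239.842 / 93.7019 = 13.2318 pm

Calculate the Compton shift:
Δλ = λ_C(1 - cos(96°))
Δλ = 2.4263 × (1 - cos(96°))
Δλ = 2.6799 pm

Initial wavelength:
λ = λ' - Δλ = 13.2318 - 2.6799 = 10.5518 pm

Initial energy:
E = hc/λ = 1239.842 / 10.5518 = 117.5001 keV

(Intermediate values are shown rounded; full precision is carried through to the final answer.)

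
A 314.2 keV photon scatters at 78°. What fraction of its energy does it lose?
0.3275 (or 32.75%)

Calculate initial and final photon energies:

Initial: E₀ = 314.2 keV → λ₀ = 3.9460 pm
Compton shift: Δλ = 1.9219 pm
Final wavelength: λ' = 5.8679 pm
Final energy: E' = 211.2930 keV

Fractional energy loss:
(E₀ - E')/E₀ = (314.2000 - 211.2930)/314.2000
= 102.9070/314.2000
= 0.3275
= 32.75%

(Intermediate values are shown rounded; full precision is carried through to the final answer.)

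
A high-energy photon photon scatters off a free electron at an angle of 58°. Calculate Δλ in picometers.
1.1406 pm

Using the Compton scattering formula:
Δλ = λ_C(1 - cos θ)

where λ_C = h/(m_e·c) ≈ 2.4263 pm is the Compton wavelength of an electron.

For θ = 58°:
cos(58°) = 0.5299
1 - cos(58°) = 0.4701

Δλ = 2.4263 × 0.4701
Δλ = 1.1406 pm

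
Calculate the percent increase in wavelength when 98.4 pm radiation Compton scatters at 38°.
0.5227%

Calculate the Compton shift:
Δλ = λ_C(1 - cos(38°))
Δλ = 2.4263 × (1 - cos(38°))
Δλ = 2.4263 × 0.2120
Δλ = 0.5144 pm

Percentage change:
(Δλ/λ₀) × 100 = (0.5144/98.4) × 100
= 0.5227%

(Intermediate values are shown rounded; full precision is carried through to the final answer.)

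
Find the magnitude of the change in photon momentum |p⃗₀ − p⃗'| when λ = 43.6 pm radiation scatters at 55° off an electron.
1.3876e-23 kg·m/s

Photon momentum magnitude is p = h/λ.

Initial momentum:
p₀ = h/λ = 6.6261e-34/4.3600e-11 = 1.5197e-23 kg·m/s

After scattering:
λ' = λ + Δλ = 43.6 + 1.0346 = 44.6346 pm
p' = h/λ' = 6.6261e-34/4.4635e-11 = 1.4845e-23 kg·m/s

Momentum is a vector; the scattered photon's direction makes angle θ = 55° with the incident direction. The magnitude of the vector change Δp⃗ = p⃗₀ − p⃗' is found from the law of cosines:
|Δp⃗|² = p₀² + p'² − 2p₀p'cos θ
|Δp⃗|² = (1.5197e-23)² + (1.4845e-23)² − 2·1.5197e-23·1.4845e-23·cos(55°)
|Δp⃗| = 1.3876e-23 kg·m/s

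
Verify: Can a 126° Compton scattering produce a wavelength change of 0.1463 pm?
No, inconsistent

Calculate the expected shift for θ = 126°:

Δλ_expected = λ_C(1 - cos(126°))
Δλ_expected = 2.4263 × (1 - cos(126°))
Δλ_expected = 2.4263 × 1.5878
Δλ_expected = 3.8525 pm

Given shift: 0.1463 pm
Expected shift: 3.8525 pm
Difference: 3.7061 pm

The values do not match. The given shift corresponds to θ ≈ 20.0°, not 126°.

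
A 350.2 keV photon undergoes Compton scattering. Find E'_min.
147.7233 keV (at θ = 180°)

The scattered photon has minimum energy when its wavelength is maximum, i.e., when the Compton shift Δλ = λ_C(1 − cos θ) is maximum. This occurs at θ = 180° (backscattering), giving Δλ_max = 2λ_C = 4.8526 pm.

Initial wavelength: λ₀ = hc/E₀ = 3.5404 pm
Maximum final wavelength: λ'_max = λ₀ + 2λ_C = 3.5404 + 4.8526 = 8.3930 pm
Minimum final energy: E'_min = hc/λ'_max = 147.7233 keV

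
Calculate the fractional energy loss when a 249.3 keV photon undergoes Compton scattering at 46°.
0.1297 (or 12.97%)

Calculate initial and final photon energies:

Initial: E₀ = 249.3 keV → λ₀ = 4.9733 pm
Compton shift: Δλ = 0.7409 pm
Final wavelength: λ' = 5.7141 pm
Final energy: E' = 216.9776 keV

Fractional energy loss:
(E₀ - E')/E₀ = (249.3000 - 216.9776)/249.3000
= 32.3224/249.3000
= 0.1297
= 12.97%

(Intermediate values are shown rounded; full precision is carried through to the final answer.)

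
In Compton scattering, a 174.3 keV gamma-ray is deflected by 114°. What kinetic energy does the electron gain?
56.5164 keV

By energy conservation: K_e = E_initial - E_final

First find the scattered photon energy:
Initial wavelength: λ = hc/E = 7.1133 pm
Compton shift: Δλ = λ_C(1 - cos(114°)) = 3.4132 pm
Final wavelength: λ' = 7.1133 + 3.4132 = 10.5264 pm
Final photon energy: E' = hc/λ' = 117.7836 keV

Electron kinetic energy:
K_e = E - E' = 174.3000 - 117.7836 = 56.5164 keV

(Intermediate values are shown rounded; full precision is carried through to the final answer.)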